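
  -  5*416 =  - 2080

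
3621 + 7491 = 11112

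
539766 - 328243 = 211523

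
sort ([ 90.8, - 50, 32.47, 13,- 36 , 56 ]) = [ - 50,-36,13,32.47,56, 90.8]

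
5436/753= 7  +  55/251 = 7.22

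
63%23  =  17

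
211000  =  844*250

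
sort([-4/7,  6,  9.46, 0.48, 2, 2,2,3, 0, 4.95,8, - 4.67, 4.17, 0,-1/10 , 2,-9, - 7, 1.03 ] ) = [ - 9, - 7, - 4.67,-4/7, - 1/10 , 0, 0,  0.48,1.03,2, 2, 2, 2, 3 , 4.17,4.95, 6, 8, 9.46]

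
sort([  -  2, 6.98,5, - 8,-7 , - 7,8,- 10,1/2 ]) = [  -  10, - 8, - 7, - 7, - 2,1/2,5, 6.98 , 8 ]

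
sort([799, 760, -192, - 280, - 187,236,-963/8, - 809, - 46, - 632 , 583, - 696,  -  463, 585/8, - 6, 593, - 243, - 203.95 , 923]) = [ - 809, - 696,-632, - 463,- 280, - 243, - 203.95, - 192, - 187 ,-963/8,-46,-6,585/8,236,  583, 593, 760,  799, 923]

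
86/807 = 86/807 = 0.11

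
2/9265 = 2/9265 = 0.00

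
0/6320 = 0 =0.00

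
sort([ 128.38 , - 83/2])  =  [ - 83/2, 128.38 ] 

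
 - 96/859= - 1 + 763/859 = - 0.11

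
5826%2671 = 484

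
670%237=196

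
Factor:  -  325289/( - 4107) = 3^ ( - 1 ) * 23^1*37^( - 2 )*14143^1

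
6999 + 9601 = 16600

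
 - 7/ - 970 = 7/970 = 0.01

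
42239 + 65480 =107719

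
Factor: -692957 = - 692957^1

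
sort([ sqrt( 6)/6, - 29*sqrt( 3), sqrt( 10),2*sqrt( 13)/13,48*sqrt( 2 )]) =[ - 29 * sqrt( 3), sqrt( 6) /6,2*sqrt( 13) /13,  sqrt( 10), 48*sqrt( 2 )]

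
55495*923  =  51221885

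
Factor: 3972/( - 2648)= - 2^( - 1)*3^1  =  - 3/2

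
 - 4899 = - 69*71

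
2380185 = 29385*81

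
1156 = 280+876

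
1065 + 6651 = 7716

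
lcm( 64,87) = 5568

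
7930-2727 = 5203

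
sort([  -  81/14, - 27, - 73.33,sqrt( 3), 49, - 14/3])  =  [ - 73.33, - 27,  -  81/14, - 14/3,sqrt(3),49 ] 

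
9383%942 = 905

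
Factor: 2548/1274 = 2^1=2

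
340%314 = 26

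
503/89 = 5 + 58/89  =  5.65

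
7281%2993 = 1295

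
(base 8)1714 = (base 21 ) 246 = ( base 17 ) 363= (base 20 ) 28C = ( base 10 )972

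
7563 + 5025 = 12588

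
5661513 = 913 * 6201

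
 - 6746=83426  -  90172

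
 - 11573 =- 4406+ - 7167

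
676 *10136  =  6851936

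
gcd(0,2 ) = 2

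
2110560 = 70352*30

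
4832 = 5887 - 1055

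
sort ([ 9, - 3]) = [ - 3,9] 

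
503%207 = 89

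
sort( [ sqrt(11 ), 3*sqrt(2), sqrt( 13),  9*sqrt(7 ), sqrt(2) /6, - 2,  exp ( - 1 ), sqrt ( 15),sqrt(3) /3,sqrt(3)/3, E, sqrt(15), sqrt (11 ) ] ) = [-2, sqrt(2 )/6, exp (-1),sqrt(3 )/3, sqrt( 3)/3, E, sqrt(11 ), sqrt(11 ), sqrt( 13 ), sqrt(15),  sqrt( 15 ), 3*sqrt(2), 9*  sqrt(7)]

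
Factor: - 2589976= - 2^3 * 43^1*7529^1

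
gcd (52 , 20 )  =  4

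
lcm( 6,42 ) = 42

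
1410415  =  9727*145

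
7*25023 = 175161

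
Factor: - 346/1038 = -1/3 = - 3^( - 1) 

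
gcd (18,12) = 6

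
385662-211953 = 173709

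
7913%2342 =887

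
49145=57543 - 8398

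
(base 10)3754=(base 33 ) 3ep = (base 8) 7252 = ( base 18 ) BAA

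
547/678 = 547/678 = 0.81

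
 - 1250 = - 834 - 416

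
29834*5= 149170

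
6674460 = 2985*2236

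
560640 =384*1460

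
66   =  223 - 157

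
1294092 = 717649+576443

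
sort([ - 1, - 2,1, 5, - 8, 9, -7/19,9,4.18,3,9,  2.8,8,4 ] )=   [ - 8 ,  -  2, - 1, - 7/19 , 1,2.8,3,4,4.18,5  ,  8,9, 9,9]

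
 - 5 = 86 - 91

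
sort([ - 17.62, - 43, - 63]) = [ - 63 , - 43, - 17.62]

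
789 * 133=104937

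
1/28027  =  1/28027 = 0.00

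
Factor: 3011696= 2^4*41^1  *4591^1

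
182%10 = 2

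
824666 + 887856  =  1712522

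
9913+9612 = 19525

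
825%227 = 144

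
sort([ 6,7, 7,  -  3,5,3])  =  [- 3, 3, 5, 6, 7, 7]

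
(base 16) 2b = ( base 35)18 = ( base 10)43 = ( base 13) 34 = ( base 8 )53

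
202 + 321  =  523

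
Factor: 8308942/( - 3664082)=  - 4154471/1832041 = - 37^1 * 47^1*467^( - 1 ) * 2389^1 * 3923^( - 1)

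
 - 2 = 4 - 6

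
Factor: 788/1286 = 2^1*197^1*643^ ( - 1) = 394/643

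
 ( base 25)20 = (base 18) 2e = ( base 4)302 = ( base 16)32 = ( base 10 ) 50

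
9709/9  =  9709/9   =  1078.78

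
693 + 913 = 1606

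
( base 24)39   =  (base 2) 1010001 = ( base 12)69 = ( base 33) 2F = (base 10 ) 81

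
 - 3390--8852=5462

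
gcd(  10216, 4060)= 4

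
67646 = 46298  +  21348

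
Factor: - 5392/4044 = -2^2*3^( - 1) = -4/3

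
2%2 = 0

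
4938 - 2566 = 2372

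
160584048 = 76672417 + 83911631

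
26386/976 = 13193/488 = 27.03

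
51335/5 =10267 = 10267.00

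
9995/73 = 9995/73 = 136.92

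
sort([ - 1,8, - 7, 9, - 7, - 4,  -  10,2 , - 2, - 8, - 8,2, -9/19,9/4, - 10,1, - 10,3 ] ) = [ -10, - 10, - 10, - 8, - 8, - 7,  -  7  , - 4, - 2, -1, - 9/19,1,2, 2,9/4,3,8,9 ] 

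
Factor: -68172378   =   - 2^1*3^1 * 11362063^1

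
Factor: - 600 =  - 2^3*3^1*5^2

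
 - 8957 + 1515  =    -  7442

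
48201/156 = 16067/52 = 308.98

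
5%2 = 1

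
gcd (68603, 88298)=1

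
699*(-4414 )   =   - 3085386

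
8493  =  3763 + 4730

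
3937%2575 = 1362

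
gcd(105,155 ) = 5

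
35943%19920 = 16023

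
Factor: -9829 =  - 9829^1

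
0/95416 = 0 = 0.00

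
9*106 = 954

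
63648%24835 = 13978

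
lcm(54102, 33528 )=2380488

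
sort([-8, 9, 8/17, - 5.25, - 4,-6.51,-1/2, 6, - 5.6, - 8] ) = [ - 8,-8,-6.51, - 5.6, - 5.25 , - 4, - 1/2,  8/17, 6,  9] 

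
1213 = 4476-3263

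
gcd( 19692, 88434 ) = 18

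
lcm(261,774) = 22446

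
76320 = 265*288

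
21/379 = 21/379 = 0.06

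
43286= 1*43286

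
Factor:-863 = -863^1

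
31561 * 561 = 17705721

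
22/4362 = 11/2181 = 0.01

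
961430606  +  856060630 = 1817491236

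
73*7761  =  566553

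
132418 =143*926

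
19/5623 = 19/5623 = 0.00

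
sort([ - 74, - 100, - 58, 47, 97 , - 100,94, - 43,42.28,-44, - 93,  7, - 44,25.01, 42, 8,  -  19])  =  [ - 100, - 100, - 93, - 74, - 58,  -  44, - 44, - 43, - 19,7,8,25.01, 42, 42.28, 47, 94, 97 ] 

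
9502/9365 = 1 + 137/9365 = 1.01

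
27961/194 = 27961/194 = 144.13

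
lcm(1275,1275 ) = 1275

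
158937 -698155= - 539218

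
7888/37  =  7888/37 = 213.19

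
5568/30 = 928/5 = 185.60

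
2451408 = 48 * 51071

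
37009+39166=76175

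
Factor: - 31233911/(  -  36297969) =3^( -1) * 71^( - 1 )*170413^( -1)*31233911^1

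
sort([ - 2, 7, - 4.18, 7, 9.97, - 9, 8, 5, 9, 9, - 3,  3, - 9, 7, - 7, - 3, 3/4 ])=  [ - 9, - 9, - 7, - 4.18, - 3, - 3,-2, 3/4, 3, 5, 7, 7, 7, 8, 9, 9, 9.97]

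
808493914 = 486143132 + 322350782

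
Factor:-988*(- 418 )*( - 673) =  - 277938232 =-  2^3*11^1*13^1 * 19^2*673^1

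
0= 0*84170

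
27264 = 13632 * 2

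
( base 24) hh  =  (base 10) 425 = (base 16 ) 1a9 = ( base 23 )ib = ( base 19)137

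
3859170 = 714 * 5405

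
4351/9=4351/9 = 483.44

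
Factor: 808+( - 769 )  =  39 = 3^1*13^1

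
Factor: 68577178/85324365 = 2^1*3^( - 2)*5^( -1) * 7^ ( - 1)*23^( - 1 )*3319^1*10331^1*11777^( - 1 )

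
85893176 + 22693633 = 108586809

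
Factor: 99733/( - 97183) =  - 157^(-1 )*619^(-1 )*99733^1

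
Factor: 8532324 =2^2*3^3*199^1 * 397^1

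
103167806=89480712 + 13687094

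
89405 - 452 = 88953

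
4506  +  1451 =5957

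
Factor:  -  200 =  - 2^3 * 5^2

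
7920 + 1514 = 9434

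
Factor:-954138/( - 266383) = 2^1*3^1*13^(  -  1 )*31^(-1)*661^(-1 ) * 159023^1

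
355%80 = 35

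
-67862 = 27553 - 95415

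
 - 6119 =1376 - 7495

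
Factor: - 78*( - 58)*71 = 2^2*3^1*13^1*29^1 * 71^1 = 321204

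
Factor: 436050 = 2^1 * 3^3 *5^2*17^1*19^1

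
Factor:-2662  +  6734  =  4072 = 2^3* 509^1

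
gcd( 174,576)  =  6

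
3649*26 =94874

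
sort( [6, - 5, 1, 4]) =[ - 5, 1, 4  ,  6]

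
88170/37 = 2382 + 36/37  =  2382.97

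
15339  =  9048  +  6291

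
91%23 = 22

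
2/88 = 1/44=0.02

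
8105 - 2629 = 5476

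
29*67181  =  1948249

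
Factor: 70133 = 7^1 * 43^1*233^1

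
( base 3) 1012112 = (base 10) 878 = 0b1101101110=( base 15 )3d8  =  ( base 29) 118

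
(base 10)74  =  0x4a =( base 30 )2E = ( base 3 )2202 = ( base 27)2k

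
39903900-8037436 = 31866464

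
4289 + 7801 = 12090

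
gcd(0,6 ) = 6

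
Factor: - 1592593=-29^1* 54917^1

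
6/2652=1/442 = 0.00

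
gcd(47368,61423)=1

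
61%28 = 5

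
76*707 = 53732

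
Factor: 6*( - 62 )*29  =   - 2^2*3^1*29^1 *31^1 = - 10788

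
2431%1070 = 291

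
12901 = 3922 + 8979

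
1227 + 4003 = 5230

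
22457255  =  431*52105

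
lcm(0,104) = 0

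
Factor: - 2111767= - 7^1  *  301681^1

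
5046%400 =246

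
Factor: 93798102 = 2^1*3^1*2549^1*6133^1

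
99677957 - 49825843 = 49852114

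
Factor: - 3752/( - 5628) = 2^1 * 3^( - 1 )=2/3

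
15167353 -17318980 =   -  2151627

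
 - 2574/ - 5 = 514+4/5 = 514.80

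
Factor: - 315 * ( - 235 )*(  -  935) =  - 69213375 = - 3^2*5^3*7^1  *  11^1 * 17^1*47^1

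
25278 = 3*8426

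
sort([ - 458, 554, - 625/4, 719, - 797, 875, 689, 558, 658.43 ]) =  [ - 797, - 458,  -  625/4,554,558,658.43, 689,719,875]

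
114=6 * 19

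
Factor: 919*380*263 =2^2*5^1*19^1*263^1*919^1 = 91844860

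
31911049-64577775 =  - 32666726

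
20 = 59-39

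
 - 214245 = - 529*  405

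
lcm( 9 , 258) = 774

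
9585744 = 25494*376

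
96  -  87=9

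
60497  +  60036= 120533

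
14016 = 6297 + 7719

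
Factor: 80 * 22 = 2^5*5^1*11^1 = 1760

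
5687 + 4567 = 10254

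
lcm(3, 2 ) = 6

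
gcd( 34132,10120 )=92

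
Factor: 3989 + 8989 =2^1*3^2*7^1*103^1  =  12978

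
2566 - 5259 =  - 2693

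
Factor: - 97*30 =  - 2^1*3^1*  5^1*97^1 = - 2910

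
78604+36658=115262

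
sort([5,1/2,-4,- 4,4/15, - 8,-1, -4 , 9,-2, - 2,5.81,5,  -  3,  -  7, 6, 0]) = [ - 8, - 7,-4, - 4,-4, - 3 , - 2,-2,  -  1,0,4/15 , 1/2,5, 5,5.81, 6, 9]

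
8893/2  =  4446 +1/2= 4446.50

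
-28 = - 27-1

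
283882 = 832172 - 548290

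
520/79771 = 520/79771 = 0.01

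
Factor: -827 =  - 827^1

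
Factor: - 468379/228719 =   -  29^1*31^1 *439^( - 1 ) = -  899/439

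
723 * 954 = 689742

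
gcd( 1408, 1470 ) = 2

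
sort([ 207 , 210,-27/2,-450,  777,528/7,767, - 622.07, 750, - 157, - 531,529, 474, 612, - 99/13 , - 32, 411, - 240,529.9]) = [-622.07, - 531, - 450,  -  240, - 157,-32 , - 27/2, - 99/13 , 528/7,  207,210, 411,474,  529,529.9 , 612 , 750, 767 , 777 ]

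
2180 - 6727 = - 4547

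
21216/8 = 2652 = 2652.00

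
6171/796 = 6171/796 = 7.75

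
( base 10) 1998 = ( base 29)2aq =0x7CE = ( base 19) 5a3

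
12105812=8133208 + 3972604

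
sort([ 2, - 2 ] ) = [ - 2, 2] 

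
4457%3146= 1311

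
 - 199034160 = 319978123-519012283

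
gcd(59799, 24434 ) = 643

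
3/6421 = 3/6421 =0.00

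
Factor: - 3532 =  - 2^2*883^1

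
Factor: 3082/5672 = 2^( - 2)*23^1*67^1*709^( - 1) = 1541/2836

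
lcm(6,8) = 24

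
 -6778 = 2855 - 9633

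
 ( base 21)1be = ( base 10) 686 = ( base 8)1256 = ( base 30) mq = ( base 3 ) 221102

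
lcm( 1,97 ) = 97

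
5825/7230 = 1165/1446 = 0.81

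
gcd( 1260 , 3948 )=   84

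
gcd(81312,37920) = 96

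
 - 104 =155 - 259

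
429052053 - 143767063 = 285284990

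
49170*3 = 147510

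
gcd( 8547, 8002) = 1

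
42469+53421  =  95890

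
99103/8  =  12387 + 7/8= 12387.88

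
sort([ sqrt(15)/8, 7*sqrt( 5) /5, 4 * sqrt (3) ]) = [sqrt(15) /8 , 7*sqrt(5) /5,4*sqrt(3)]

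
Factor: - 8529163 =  - 83^1 * 102761^1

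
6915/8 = 6915/8=864.38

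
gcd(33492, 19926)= 6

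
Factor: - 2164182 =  - 2^1*3^1*107^1*3371^1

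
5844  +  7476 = 13320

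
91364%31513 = 28338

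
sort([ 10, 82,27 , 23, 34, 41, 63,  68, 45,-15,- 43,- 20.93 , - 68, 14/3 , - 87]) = [ - 87,  -  68,  -  43, -20.93, -15, 14/3, 10,23, 27,34,41, 45, 63, 68, 82]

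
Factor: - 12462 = -2^1*3^1*31^1 * 67^1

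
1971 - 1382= 589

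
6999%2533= 1933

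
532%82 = 40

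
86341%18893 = 10769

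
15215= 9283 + 5932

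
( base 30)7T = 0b11101111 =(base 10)239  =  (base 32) 7F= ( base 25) 9e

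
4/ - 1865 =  - 4/1865 = - 0.00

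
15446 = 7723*2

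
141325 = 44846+96479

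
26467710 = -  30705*( - 862)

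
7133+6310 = 13443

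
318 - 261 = 57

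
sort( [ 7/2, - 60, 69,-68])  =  [-68, - 60 , 7/2,69]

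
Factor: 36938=2^1*11^1*23^1*73^1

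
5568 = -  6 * (- 928)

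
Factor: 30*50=2^2*3^1*5^3 = 1500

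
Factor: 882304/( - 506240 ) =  - 61/35 = - 5^( - 1)*7^( - 1 )*61^1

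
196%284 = 196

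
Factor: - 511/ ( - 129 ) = 3^(-1)*7^1*43^( - 1)*73^1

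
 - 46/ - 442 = 23/221 = 0.10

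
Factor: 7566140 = 2^2*5^1*41^1*9227^1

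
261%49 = 16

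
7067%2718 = 1631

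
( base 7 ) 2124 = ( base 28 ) QP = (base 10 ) 753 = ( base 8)1361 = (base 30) p3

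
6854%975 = 29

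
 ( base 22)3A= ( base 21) 3d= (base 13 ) 5B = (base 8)114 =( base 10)76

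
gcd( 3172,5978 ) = 122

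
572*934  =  534248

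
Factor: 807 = 3^1*269^1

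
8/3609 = 8/3609 = 0.00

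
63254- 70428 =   -  7174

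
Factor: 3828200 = 2^3*5^2*19141^1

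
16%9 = 7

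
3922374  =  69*56846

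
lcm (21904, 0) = 0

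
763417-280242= 483175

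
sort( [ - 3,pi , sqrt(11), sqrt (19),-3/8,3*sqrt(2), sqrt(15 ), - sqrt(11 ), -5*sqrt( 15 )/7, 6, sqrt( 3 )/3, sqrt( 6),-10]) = [ - 10, - sqrt(11 ), - 3 ,  -  5*sqrt(15 )/7, - 3/8,  sqrt( 3)/3, sqrt (6), pi, sqrt ( 11 ),sqrt( 15) , 3 *sqrt(2 ),sqrt(19),6]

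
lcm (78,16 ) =624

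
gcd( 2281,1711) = 1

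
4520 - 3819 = 701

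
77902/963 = 77902/963= 80.90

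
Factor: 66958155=3^2* 5^1*11^1*17^1*73^1*109^1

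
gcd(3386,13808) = 2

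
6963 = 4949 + 2014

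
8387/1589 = 5 + 442/1589   =  5.28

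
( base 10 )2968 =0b101110011000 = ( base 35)2ES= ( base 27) 41p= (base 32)2SO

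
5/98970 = 1/19794= 0.00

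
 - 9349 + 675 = - 8674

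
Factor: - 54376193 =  - 61^1*127^1 * 7019^1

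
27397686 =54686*501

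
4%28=4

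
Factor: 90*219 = 2^1*3^3*5^1*73^1 = 19710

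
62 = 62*1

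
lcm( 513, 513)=513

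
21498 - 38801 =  - 17303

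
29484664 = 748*39418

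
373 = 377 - 4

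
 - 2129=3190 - 5319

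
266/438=133/219= 0.61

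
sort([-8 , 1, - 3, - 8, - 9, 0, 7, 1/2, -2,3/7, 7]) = [ - 9 , - 8,  -  8, - 3,  -  2,0, 3/7, 1/2,1, 7, 7]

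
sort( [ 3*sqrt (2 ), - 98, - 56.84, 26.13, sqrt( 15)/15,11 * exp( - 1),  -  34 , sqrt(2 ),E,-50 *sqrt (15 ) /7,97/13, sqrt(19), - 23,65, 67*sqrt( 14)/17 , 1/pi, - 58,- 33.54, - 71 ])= [-98, - 71, - 58 , - 56.84, - 34,  -  33.54, - 50*sqrt( 15)/7, - 23, sqrt( 15)/15 , 1/pi , sqrt( 2 ),E,11*exp( - 1), 3*sqrt( 2), sqrt(19 ),97/13, 67*sqrt ( 14)/17,  26.13,65 ] 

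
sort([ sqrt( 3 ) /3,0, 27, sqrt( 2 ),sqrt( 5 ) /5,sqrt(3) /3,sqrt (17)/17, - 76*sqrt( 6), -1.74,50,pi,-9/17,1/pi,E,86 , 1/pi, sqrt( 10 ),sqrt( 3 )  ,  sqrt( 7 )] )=[  -  76*sqrt( 6), - 1.74, - 9/17, 0,sqrt( 17 ) /17,1/pi,1/pi,sqrt(5) /5,sqrt( 3 )/3,sqrt ( 3) /3, sqrt( 2 ),sqrt(3 ),sqrt (7),E , pi,sqrt( 10),27, 50,86 ]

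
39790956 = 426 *93406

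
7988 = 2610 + 5378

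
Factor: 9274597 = 9274597^1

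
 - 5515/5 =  - 1103= -1103.00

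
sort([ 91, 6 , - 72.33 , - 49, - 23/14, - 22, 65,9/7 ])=[-72.33, - 49, - 22, - 23/14, 9/7, 6,65, 91] 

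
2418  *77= 186186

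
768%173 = 76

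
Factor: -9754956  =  -2^2*3^2 * 31^1* 8741^1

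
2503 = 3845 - 1342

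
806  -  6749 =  -5943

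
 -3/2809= - 1 + 2806/2809 = - 0.00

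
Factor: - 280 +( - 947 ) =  - 3^1 * 409^1 = - 1227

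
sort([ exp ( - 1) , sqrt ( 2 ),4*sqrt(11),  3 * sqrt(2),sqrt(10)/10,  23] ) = [ sqrt( 10)/10,exp( -1), sqrt( 2 ),3*sqrt( 2),4*sqrt( 11) , 23] 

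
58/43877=2/1513 = 0.00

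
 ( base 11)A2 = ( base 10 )112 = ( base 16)70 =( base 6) 304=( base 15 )77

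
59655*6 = 357930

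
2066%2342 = 2066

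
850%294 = 262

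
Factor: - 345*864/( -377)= 298080/377  =  2^5 * 3^4*5^1*13^( - 1)*23^1*29^( - 1) 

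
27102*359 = 9729618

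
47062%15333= 1063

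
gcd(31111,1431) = 53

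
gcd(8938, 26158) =82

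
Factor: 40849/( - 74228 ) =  - 2^( - 2)*7^ ( - 1)*11^( - 1)*241^ ( - 1)*40849^1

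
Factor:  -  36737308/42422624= -2^ ( - 3)*43^1 * 213589^1* 1325707^( - 1 )=- 9184327/10605656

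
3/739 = 3/739 = 0.00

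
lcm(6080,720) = 54720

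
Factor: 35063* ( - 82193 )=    - 2881933159 = - 7^1*5009^1*82193^1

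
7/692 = 7/692= 0.01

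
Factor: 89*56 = 4984 = 2^3*7^1*89^1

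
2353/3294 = 2353/3294= 0.71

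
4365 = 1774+2591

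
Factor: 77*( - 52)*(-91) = 2^2* 7^2 * 11^1 * 13^2 = 364364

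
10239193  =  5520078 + 4719115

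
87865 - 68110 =19755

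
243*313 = 76059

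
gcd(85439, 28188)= 1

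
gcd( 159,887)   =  1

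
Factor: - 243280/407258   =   - 2^3 * 5^1 * 157^ (-1 )*1297^( - 1 ) * 3041^1 = - 121640/203629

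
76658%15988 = 12706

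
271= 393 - 122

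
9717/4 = 9717/4 = 2429.25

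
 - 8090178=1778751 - 9868929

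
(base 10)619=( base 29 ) LA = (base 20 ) 1AJ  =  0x26B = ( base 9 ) 757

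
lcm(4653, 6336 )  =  297792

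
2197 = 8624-6427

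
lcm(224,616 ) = 2464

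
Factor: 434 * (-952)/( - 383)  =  413168/383 = 2^4*7^2*17^1*31^1 * 383^( - 1 )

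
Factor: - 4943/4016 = - 2^(  -  4) * 251^( - 1 )*4943^1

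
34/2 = 17 = 17.00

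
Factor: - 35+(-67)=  - 102 = - 2^1 * 3^1*17^1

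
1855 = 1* 1855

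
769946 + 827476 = 1597422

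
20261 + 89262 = 109523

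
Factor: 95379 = 3^1*31793^1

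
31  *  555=17205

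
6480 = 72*90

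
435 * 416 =180960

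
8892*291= 2587572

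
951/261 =317/87 = 3.64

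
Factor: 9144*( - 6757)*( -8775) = 542172220200= 2^3*3^5*5^2*13^1 *29^1*127^1*233^1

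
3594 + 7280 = 10874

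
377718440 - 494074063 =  - 116355623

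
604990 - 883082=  - 278092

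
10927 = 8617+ 2310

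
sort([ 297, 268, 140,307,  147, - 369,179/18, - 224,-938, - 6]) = [ - 938, - 369 , - 224, - 6, 179/18, 140, 147 , 268,297 , 307] 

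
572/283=572/283 = 2.02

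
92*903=83076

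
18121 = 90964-72843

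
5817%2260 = 1297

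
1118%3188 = 1118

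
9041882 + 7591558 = 16633440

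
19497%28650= 19497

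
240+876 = 1116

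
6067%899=673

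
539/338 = 1  +  201/338 = 1.59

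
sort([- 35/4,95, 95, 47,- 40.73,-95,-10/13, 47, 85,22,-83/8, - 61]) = [ - 95,  -  61 ,  -  40.73, - 83/8, -35/4,- 10/13 , 22,47,47,85, 95,95]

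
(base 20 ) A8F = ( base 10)4175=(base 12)24BB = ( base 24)75n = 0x104f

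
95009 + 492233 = 587242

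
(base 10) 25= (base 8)31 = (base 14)1b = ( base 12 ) 21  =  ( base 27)P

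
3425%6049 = 3425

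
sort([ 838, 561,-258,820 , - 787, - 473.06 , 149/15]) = [ - 787, - 473.06, - 258, 149/15,561, 820,838 ] 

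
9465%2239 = 509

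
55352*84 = 4649568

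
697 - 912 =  - 215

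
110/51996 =55/25998 = 0.00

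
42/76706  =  3/5479 = 0.00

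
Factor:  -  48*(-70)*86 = 2^6*3^1*5^1*7^1*43^1 = 288960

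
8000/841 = 9 + 431/841 = 9.51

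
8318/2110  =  3  +  994/1055 = 3.94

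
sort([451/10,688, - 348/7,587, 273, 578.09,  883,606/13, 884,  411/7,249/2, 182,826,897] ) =[ - 348/7,451/10, 606/13, 411/7,249/2, 182 , 273,578.09, 587, 688, 826,883 , 884 , 897 ]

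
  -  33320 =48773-82093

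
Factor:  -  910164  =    -  2^2*3^1*73^1*1039^1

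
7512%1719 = 636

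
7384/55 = 7384/55  =  134.25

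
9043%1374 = 799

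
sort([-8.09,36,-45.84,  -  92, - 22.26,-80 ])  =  [-92, - 80, - 45.84,-22.26,-8.09,36] 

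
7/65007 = 7/65007 = 0.00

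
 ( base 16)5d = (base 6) 233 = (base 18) 53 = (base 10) 93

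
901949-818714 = 83235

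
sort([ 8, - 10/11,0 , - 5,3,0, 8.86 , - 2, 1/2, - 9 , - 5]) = [ -9, - 5, - 5, - 2, - 10/11,0,0,  1/2 , 3, 8, 8.86]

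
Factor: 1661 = 11^1*151^1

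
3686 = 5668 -1982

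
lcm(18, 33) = 198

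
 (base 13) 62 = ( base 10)80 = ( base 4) 1100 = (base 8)120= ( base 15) 55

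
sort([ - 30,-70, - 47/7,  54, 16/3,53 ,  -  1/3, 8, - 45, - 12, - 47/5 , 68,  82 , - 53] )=[  -  70,-53,  -  45,-30,  -  12,  -  47/5, - 47/7,- 1/3, 16/3,8,53,54,  68,82]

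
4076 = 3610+466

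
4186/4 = 1046 + 1/2 =1046.50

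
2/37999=2/37999 = 0.00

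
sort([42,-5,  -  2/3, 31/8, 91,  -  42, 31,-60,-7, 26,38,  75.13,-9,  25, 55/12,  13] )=[ - 60,-42, -9, - 7, - 5 , - 2/3, 31/8,55/12,  13, 25, 26, 31, 38, 42, 75.13 , 91 ] 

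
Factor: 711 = 3^2 * 79^1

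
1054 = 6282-5228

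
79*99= 7821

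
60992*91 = 5550272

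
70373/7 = 10053+2/7 = 10053.29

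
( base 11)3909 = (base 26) 7DL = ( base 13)2418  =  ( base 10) 5091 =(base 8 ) 11743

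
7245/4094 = 315/178 = 1.77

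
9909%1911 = 354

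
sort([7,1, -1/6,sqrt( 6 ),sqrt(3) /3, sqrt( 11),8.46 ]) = [ - 1/6, sqrt(3)/3,  1,sqrt( 6 ),sqrt ( 11),7 , 8.46]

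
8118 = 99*82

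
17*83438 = 1418446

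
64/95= 64/95= 0.67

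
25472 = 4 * 6368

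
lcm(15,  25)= 75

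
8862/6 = 1477 = 1477.00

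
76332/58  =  38166/29 =1316.07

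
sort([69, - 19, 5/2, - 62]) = [ - 62,-19,5/2, 69 ]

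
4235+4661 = 8896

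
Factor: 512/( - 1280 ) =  - 2^1*5^( - 1) = -2/5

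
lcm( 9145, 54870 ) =54870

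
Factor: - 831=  - 3^1 *277^1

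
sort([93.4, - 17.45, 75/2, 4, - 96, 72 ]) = [-96, - 17.45,  4, 75/2, 72, 93.4]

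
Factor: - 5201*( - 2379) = 3^1*7^1*13^1* 61^1*743^1= 12373179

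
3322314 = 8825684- 5503370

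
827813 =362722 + 465091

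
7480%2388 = 316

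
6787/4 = 1696+3/4 = 1696.75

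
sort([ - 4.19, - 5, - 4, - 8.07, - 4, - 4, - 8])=[ - 8.07, - 8, - 5, - 4.19 , - 4, - 4, - 4] 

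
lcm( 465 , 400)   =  37200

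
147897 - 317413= - 169516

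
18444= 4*4611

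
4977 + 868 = 5845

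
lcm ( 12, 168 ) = 168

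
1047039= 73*14343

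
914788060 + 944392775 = 1859180835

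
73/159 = 73/159  =  0.46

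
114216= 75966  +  38250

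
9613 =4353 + 5260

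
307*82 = 25174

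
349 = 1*349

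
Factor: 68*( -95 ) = - 2^2*5^1 * 17^1 *19^1   =  - 6460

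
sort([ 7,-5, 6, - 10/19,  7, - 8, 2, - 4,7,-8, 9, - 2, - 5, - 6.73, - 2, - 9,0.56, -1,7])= [-9, - 8, - 8, - 6.73,-5, - 5, - 4 ,  -  2, - 2, - 1,-10/19,0.56, 2, 6,7,7, 7, 7,  9]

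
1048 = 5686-4638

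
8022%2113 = 1683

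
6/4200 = 1/700 = 0.00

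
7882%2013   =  1843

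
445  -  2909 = - 2464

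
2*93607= 187214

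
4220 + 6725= 10945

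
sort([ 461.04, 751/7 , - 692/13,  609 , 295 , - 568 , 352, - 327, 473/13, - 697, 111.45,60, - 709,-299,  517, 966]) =[ - 709,-697, - 568, - 327,  -  299 ,  -  692/13, 473/13 , 60 , 751/7,111.45, 295 , 352,461.04, 517, 609 , 966 ] 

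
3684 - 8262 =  - 4578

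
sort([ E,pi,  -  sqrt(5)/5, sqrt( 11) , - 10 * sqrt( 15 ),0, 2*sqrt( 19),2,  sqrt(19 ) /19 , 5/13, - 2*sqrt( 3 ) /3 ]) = [ - 10 * sqrt(15),-2 * sqrt(3 ) /3,-sqrt(5)/5, 0,sqrt( 19)/19,5/13 , 2,E,pi, sqrt( 11 ),2*sqrt(19)]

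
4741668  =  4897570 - 155902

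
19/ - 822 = -19/822 = -0.02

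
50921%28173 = 22748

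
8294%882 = 356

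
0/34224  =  0 = 0.00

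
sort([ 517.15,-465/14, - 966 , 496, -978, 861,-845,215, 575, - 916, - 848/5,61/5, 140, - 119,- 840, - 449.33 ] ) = [ - 978,  -  966,  -  916 ,-845, -840,-449.33,  -  848/5, - 119,  -  465/14,61/5, 140, 215,496, 517.15, 575, 861] 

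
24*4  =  96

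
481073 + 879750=1360823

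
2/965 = 2/965  =  0.00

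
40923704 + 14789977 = 55713681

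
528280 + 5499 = 533779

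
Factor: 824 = 2^3 * 103^1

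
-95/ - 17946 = 95/17946  =  0.01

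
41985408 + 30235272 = 72220680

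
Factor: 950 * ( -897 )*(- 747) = 2^1*3^3*5^2 * 13^1 * 19^1*23^1*83^1 = 636556050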